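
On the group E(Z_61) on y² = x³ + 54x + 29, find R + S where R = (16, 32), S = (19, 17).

(16, 32) + (19, 17). λ = (17 - 32)/(19 - 16) ≡ 46/3 mod 61. 3⁻¹ ≡ 41 (mod 61), so λ ≡ 56.
  x = λ² - 16 - 19 = 3136 - 35 ≡ 51; y = λ·(16 - 51) - 32 ≡ 21. → (51, 21)

(51, 21)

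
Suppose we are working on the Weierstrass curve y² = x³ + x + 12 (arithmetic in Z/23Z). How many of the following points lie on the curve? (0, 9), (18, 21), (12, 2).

2

(0, 9): 9² ≡ 12, rhs ≡ 12 → on.
(18, 21): 21² ≡ 4, rhs ≡ 20 → off.
(12, 2): 2² ≡ 4, rhs ≡ 4 → on.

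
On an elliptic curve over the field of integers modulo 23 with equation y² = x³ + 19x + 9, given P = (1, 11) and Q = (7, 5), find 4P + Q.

(3, 22)

First 4P:
Repeated addition: build up to 4P.
2P: tangent at (1, 11): λ = (3·1² + 19)/(2·11) ≡ 22/22. 22⁻¹ ≡ 22 (mod 23), so λ ≡ 22·22 ≡ 1.
  x = λ² - 1 - 1 = 1 - 2 ≡ 22; y = λ·(1 - 22) - 11 ≡ 14. → (22, 14)
3P: (22, 14) + (1, 11). λ = (11 - 14)/(1 - 22) ≡ 20/2 mod 23. 2⁻¹ ≡ 12 (mod 23), so λ ≡ 10.
  x = λ² - 22 - 1 = 100 - 23 ≡ 8; y = λ·(22 - 8) - 14 ≡ 11. → (8, 11)
4P: (8, 11) + (1, 11). λ = (11 - 11)/(1 - 8) ≡ 0/16 mod 23. 16⁻¹ ≡ 13 (mod 23), so λ ≡ 0.
  x = λ² - 8 - 1 = 0 - 9 ≡ 14; y = λ·(8 - 14) - 11 ≡ 12. → (14, 12)
4P = (14, 12).
Finally 4P + Q:
(14, 12) + (7, 5). λ = (5 - 12)/(7 - 14) ≡ 16/16 mod 23. 16⁻¹ ≡ 13 (mod 23), so λ ≡ 1.
  x = λ² - 14 - 7 = 1 - 21 ≡ 3; y = λ·(14 - 3) - 12 ≡ 22. → (3, 22)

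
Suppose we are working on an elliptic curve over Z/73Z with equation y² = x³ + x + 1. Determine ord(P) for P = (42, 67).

12

2P: tangent at (42, 67): λ = (3·42² + 1)/(2·67) ≡ 37/61. 61⁻¹ ≡ 6 (mod 73), so λ ≡ 37·6 ≡ 3.
  x = λ² - 42 - 42 = 9 - 84 ≡ 71; y = λ·(42 - 71) - 67 ≡ 65. → (71, 65)
3P: (71, 65) + (42, 67). λ = (67 - 65)/(42 - 71) ≡ 2/44 mod 73. 44⁻¹ ≡ 5 (mod 73), so λ ≡ 10.
  x = λ² - 71 - 42 = 100 - 113 ≡ 60; y = λ·(71 - 60) - 65 ≡ 45. → (60, 45)
4P: (60, 45) + (42, 67). λ = (67 - 45)/(42 - 60) ≡ 22/55 mod 73. 55⁻¹ ≡ 4 (mod 73), so λ ≡ 15.
  x = λ² - 60 - 42 = 225 - 102 ≡ 50; y = λ·(60 - 50) - 45 ≡ 32. → (50, 32)
5P: (50, 32) + (42, 67). λ = (67 - 32)/(42 - 50) ≡ 35/65 mod 73. 65⁻¹ ≡ 9 (mod 73), so λ ≡ 23.
  x = λ² - 50 - 42 = 529 - 92 ≡ 72; y = λ·(50 - 72) - 32 ≡ 46. → (72, 46)
6P: (72, 46) + (42, 67). λ = (67 - 46)/(42 - 72) ≡ 21/43 mod 73. 43⁻¹ ≡ 17 (mod 73) since 43·17 = 731 ≡ 1, so λ ≡ 65.
  x = λ² - 72 - 42 = 4225 - 114 ≡ 23; y = λ·(72 - 23) - 46 ≡ 0. → (23, 0)
7P: (23, 0) + (42, 67). λ = (67 - 0)/(42 - 23) ≡ 67/19 mod 73. 19⁻¹ ≡ 50 (mod 73), so λ ≡ 65.
  x = λ² - 23 - 42 = 4225 - 65 ≡ 72; y = λ·(23 - 72) - 0 ≡ 27. → (72, 27)
8P: (72, 27) + (42, 67). λ = (67 - 27)/(42 - 72) ≡ 40/43 mod 73. 43⁻¹ ≡ 17 (mod 73), so λ ≡ 23.
  x = λ² - 72 - 42 = 529 - 114 ≡ 50; y = λ·(72 - 50) - 27 ≡ 41. → (50, 41)
9P: (50, 41) + (42, 67). λ = (67 - 41)/(42 - 50) ≡ 26/65 mod 73. 65⁻¹ ≡ 9 (mod 73) since 65·9 = 585 ≡ 1, so λ ≡ 15.
  x = λ² - 50 - 42 = 225 - 92 ≡ 60; y = λ·(50 - 60) - 41 ≡ 28. → (60, 28)
10P: (60, 28) + (42, 67). λ = (67 - 28)/(42 - 60) ≡ 39/55 mod 73. 55⁻¹ ≡ 4 (mod 73), so λ ≡ 10.
  x = λ² - 60 - 42 = 100 - 102 ≡ 71; y = λ·(60 - 71) - 28 ≡ 8. → (71, 8)
11P: (71, 8) + (42, 67). λ = (67 - 8)/(42 - 71) ≡ 59/44 mod 73. 44⁻¹ ≡ 5 (mod 73), so λ ≡ 3.
  x = λ² - 71 - 42 = 9 - 113 ≡ 42; y = λ·(71 - 42) - 8 ≡ 6. → (42, 6)
12P: (42, 6) + (42, 67): same x and y₁ ≡ -y₂, so the sum is O.
12P = O, so the order is 12.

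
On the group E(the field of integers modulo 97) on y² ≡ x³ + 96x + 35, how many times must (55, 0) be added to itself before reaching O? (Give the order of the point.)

2P: (55, 0) + (55, 0): same x and y₁ ≡ -y₂, so the sum is O.
2P = O, so the order is 2.

2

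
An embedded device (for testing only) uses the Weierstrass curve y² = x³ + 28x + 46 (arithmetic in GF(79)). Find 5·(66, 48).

Write G = (66, 48).
Repeated addition: build up to 5G.
2G: tangent at (66, 48): λ = (3·66² + 28)/(2·48) ≡ 61/17. 17⁻¹ ≡ 14 (mod 79), so λ ≡ 61·14 ≡ 64.
  x = λ² - 66 - 66 = 4096 - 132 ≡ 14; y = λ·(66 - 14) - 48 ≡ 41. → (14, 41)
3G: (14, 41) + (66, 48). λ = (48 - 41)/(66 - 14) ≡ 7/52 mod 79. 52⁻¹ ≡ 38 (mod 79) since 52·38 = 1976 ≡ 1, so λ ≡ 29.
  x = λ² - 14 - 66 = 841 - 80 ≡ 50; y = λ·(14 - 50) - 41 ≡ 21. → (50, 21)
4G: (50, 21) + (66, 48). λ = (48 - 21)/(66 - 50) ≡ 27/16 mod 79. 16⁻¹ ≡ 5 (mod 79) since 16·5 = 80 ≡ 1, so λ ≡ 56.
  x = λ² - 50 - 66 = 3136 - 116 ≡ 18; y = λ·(50 - 18) - 21 ≡ 33. → (18, 33)
5G: (18, 33) + (66, 48). λ = (48 - 33)/(66 - 18) ≡ 15/48 mod 79. 48⁻¹ ≡ 28 (mod 79), so λ ≡ 25.
  x = λ² - 18 - 66 = 625 - 84 ≡ 67; y = λ·(18 - 67) - 33 ≡ 6. → (67, 6)

(67, 6)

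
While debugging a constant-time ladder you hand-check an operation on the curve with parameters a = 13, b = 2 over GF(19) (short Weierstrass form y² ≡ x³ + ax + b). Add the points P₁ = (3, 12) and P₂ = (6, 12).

(10, 7)

(3, 12) + (6, 12). λ = (12 - 12)/(6 - 3) ≡ 0/3 mod 19. 3⁻¹ ≡ 13 (mod 19) since 3·13 = 39 ≡ 1, so λ ≡ 0.
  x = λ² - 3 - 6 = 0 - 9 ≡ 10; y = λ·(3 - 10) - 12 ≡ 7. → (10, 7)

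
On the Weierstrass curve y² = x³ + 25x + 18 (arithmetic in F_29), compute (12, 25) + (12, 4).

The two points share x = 12 and their y-coordinates satisfy 25 + 4 ≡ 0 (mod 29), so they are inverses. Their sum is O.

O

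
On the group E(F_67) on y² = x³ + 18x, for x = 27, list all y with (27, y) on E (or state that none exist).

x³ + 18x + 0 = 20169 ≡ 2 (mod 67).
2 is a non-residue mod 67; no y exists.

none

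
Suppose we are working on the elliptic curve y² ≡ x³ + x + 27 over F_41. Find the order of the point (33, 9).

11

2P: tangent at (33, 9): λ = (3·33² + 1)/(2·9) ≡ 29/18. 18⁻¹ ≡ 16 (mod 41), so λ ≡ 29·16 ≡ 13.
  x = λ² - 33 - 33 = 169 - 66 ≡ 21; y = λ·(33 - 21) - 9 ≡ 24. → (21, 24)
3P: (21, 24) + (33, 9). λ = (9 - 24)/(33 - 21) ≡ 26/12 mod 41. 12⁻¹ ≡ 24 (mod 41) since 12·24 = 288 ≡ 1, so λ ≡ 9.
  x = λ² - 21 - 33 = 81 - 54 ≡ 27; y = λ·(21 - 27) - 24 ≡ 4. → (27, 4)
4P: (27, 4) + (33, 9). λ = (9 - 4)/(33 - 27) ≡ 5/6 mod 41. 6⁻¹ ≡ 7 (mod 41), so λ ≡ 35.
  x = λ² - 27 - 33 = 1225 - 60 ≡ 17; y = λ·(27 - 17) - 4 ≡ 18. → (17, 18)
5P: (17, 18) + (33, 9). λ = (9 - 18)/(33 - 17) ≡ 32/16 mod 41. 16⁻¹ ≡ 18 (mod 41), so λ ≡ 2.
  x = λ² - 17 - 33 = 4 - 50 ≡ 36; y = λ·(17 - 36) - 18 ≡ 26. → (36, 26)
6P: (36, 26) + (33, 9). λ = (9 - 26)/(33 - 36) ≡ 24/38 mod 41. 38⁻¹ ≡ 27 (mod 41) since 38·27 = 1026 ≡ 1, so λ ≡ 33.
  x = λ² - 36 - 33 = 1089 - 69 ≡ 36; y = λ·(36 - 36) - 26 ≡ 15. → (36, 15)
7P: (36, 15) + (33, 9). λ = (9 - 15)/(33 - 36) ≡ 35/38 mod 41. 38⁻¹ ≡ 27 (mod 41), so λ ≡ 2.
  x = λ² - 36 - 33 = 4 - 69 ≡ 17; y = λ·(36 - 17) - 15 ≡ 23. → (17, 23)
8P: (17, 23) + (33, 9). λ = (9 - 23)/(33 - 17) ≡ 27/16 mod 41. 16⁻¹ ≡ 18 (mod 41), so λ ≡ 35.
  x = λ² - 17 - 33 = 1225 - 50 ≡ 27; y = λ·(17 - 27) - 23 ≡ 37. → (27, 37)
9P: (27, 37) + (33, 9). λ = (9 - 37)/(33 - 27) ≡ 13/6 mod 41. 6⁻¹ ≡ 7 (mod 41), so λ ≡ 9.
  x = λ² - 27 - 33 = 81 - 60 ≡ 21; y = λ·(27 - 21) - 37 ≡ 17. → (21, 17)
10P: (21, 17) + (33, 9). λ = (9 - 17)/(33 - 21) ≡ 33/12 mod 41. 12⁻¹ ≡ 24 (mod 41), so λ ≡ 13.
  x = λ² - 21 - 33 = 169 - 54 ≡ 33; y = λ·(21 - 33) - 17 ≡ 32. → (33, 32)
11P: (33, 32) + (33, 9): same x and y₁ ≡ -y₂, so the sum is ∞.
11P = ∞, so the order is 11.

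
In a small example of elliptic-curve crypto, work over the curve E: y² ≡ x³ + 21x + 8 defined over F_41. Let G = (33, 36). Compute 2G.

tangent at (33, 36): λ = (3·33² + 21)/(2·36) ≡ 8/31. 31⁻¹ ≡ 4 (mod 41), so λ ≡ 8·4 ≡ 32.
  x = λ² - 33 - 33 = 1024 - 66 ≡ 15; y = λ·(33 - 15) - 36 ≡ 7. → (15, 7)

(15, 7)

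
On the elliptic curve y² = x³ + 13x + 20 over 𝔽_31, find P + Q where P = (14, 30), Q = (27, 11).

(14, 30) + (27, 11). λ = (11 - 30)/(27 - 14) ≡ 12/13 mod 31. 13⁻¹ ≡ 12 (mod 31) since 13·12 = 156 ≡ 1, so λ ≡ 20.
  x = λ² - 14 - 27 = 400 - 41 ≡ 18; y = λ·(14 - 18) - 30 ≡ 14. → (18, 14)

(18, 14)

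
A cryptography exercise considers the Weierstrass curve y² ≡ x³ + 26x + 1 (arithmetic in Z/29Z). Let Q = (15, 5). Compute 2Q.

(21, 21)

tangent at (15, 5): λ = (3·15² + 26)/(2·5) ≡ 5/10. 10⁻¹ ≡ 3 (mod 29) since 10·3 = 30 ≡ 1, so λ ≡ 5·3 ≡ 15.
  x = λ² - 15 - 15 = 225 - 30 ≡ 21; y = λ·(15 - 21) - 5 ≡ 21. → (21, 21)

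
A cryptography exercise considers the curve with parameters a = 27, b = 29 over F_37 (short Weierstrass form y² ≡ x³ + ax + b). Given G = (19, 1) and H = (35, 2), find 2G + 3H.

(19, 1)

First 2G:
Repeated addition: build up to 2G.
2G: tangent at (19, 1): λ = (3·19² + 27)/(2·1) ≡ 0/2. 2⁻¹ ≡ 19 (mod 37) since 2·19 = 38 ≡ 1, so λ ≡ 0·19 ≡ 0.
  x = λ² - 19 - 19 = 0 - 38 ≡ 36; y = λ·(19 - 36) - 1 ≡ 36. → (36, 36)
2G = (36, 36).
Next 3H:
Repeated addition: build up to 3H.
2H: tangent at (35, 2): λ = (3·35² + 27)/(2·2) ≡ 2/4. 4⁻¹ ≡ 28 (mod 37) since 4·28 = 112 ≡ 1, so λ ≡ 2·28 ≡ 19.
  x = λ² - 35 - 35 = 361 - 70 ≡ 32; y = λ·(35 - 32) - 2 ≡ 18. → (32, 18)
3H: (32, 18) + (35, 2). λ = (2 - 18)/(35 - 32) ≡ 21/3 mod 37. 3⁻¹ ≡ 25 (mod 37), so λ ≡ 7.
  x = λ² - 32 - 35 = 49 - 67 ≡ 19; y = λ·(32 - 19) - 18 ≡ 36. → (19, 36)
3H = (19, 36).
Finally 2G + 3H:
(36, 36) + (19, 36). λ = (36 - 36)/(19 - 36) ≡ 0/20 mod 37. 20⁻¹ ≡ 13 (mod 37), so λ ≡ 0.
  x = λ² - 36 - 19 = 0 - 55 ≡ 19; y = λ·(36 - 19) - 36 ≡ 1. → (19, 1)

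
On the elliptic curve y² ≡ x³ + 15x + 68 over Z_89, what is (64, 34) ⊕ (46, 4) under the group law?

(51, 47)

(64, 34) + (46, 4). λ = (4 - 34)/(46 - 64) ≡ 59/71 mod 89. 71⁻¹ ≡ 84 (mod 89) since 71·84 = 5964 ≡ 1, so λ ≡ 61.
  x = λ² - 64 - 46 = 3721 - 110 ≡ 51; y = λ·(64 - 51) - 34 ≡ 47. → (51, 47)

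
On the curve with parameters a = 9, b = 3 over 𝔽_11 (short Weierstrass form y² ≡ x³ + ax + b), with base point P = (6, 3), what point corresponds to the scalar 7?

Repeated addition: build up to 7P.
2P: tangent at (6, 3): λ = (3·6² + 9)/(2·3) ≡ 7/6. 6⁻¹ ≡ 2 (mod 11) since 6·2 = 12 ≡ 1, so λ ≡ 7·2 ≡ 3.
  x = λ² - 6 - 6 = 9 - 12 ≡ 8; y = λ·(6 - 8) - 3 ≡ 2. → (8, 2)
3P: (8, 2) + (6, 3). λ = (3 - 2)/(6 - 8) ≡ 1/9 mod 11. 9⁻¹ ≡ 5 (mod 11), so λ ≡ 5.
  x = λ² - 8 - 6 = 25 - 14 ≡ 0; y = λ·(8 - 0) - 2 ≡ 5. → (0, 5)
4P: (0, 5) + (6, 3). λ = (3 - 5)/(6 - 0) ≡ 9/6 mod 11. 6⁻¹ ≡ 2 (mod 11) since 6·2 = 12 ≡ 1, so λ ≡ 7.
  x = λ² - 0 - 6 = 49 - 6 ≡ 10; y = λ·(0 - 10) - 5 ≡ 2. → (10, 2)
5P: (10, 2) + (6, 3). λ = (3 - 2)/(6 - 10) ≡ 1/7 mod 11. 7⁻¹ ≡ 8 (mod 11), so λ ≡ 8.
  x = λ² - 10 - 6 = 64 - 16 ≡ 4; y = λ·(10 - 4) - 2 ≡ 2. → (4, 2)
6P: (4, 2) + (6, 3). λ = (3 - 2)/(6 - 4) ≡ 1/2 mod 11. 2⁻¹ ≡ 6 (mod 11), so λ ≡ 6.
  x = λ² - 4 - 6 = 36 - 10 ≡ 4; y = λ·(4 - 4) - 2 ≡ 9. → (4, 9)
7P: (4, 9) + (6, 3). λ = (3 - 9)/(6 - 4) ≡ 5/2 mod 11. 2⁻¹ ≡ 6 (mod 11), so λ ≡ 8.
  x = λ² - 4 - 6 = 64 - 10 ≡ 10; y = λ·(4 - 10) - 9 ≡ 9. → (10, 9)

(10, 9)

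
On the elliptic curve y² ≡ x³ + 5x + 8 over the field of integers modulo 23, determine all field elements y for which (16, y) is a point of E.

none

x³ + 5x + 8 = 4184 ≡ 21 (mod 23).
21 is a non-residue mod 23; no y exists.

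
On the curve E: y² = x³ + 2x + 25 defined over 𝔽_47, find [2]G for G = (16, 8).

tangent at (16, 8): λ = (3·16² + 2)/(2·8) ≡ 18/16. 16⁻¹ ≡ 3 (mod 47), so λ ≡ 18·3 ≡ 7.
  x = λ² - 16 - 16 = 49 - 32 ≡ 17; y = λ·(16 - 17) - 8 ≡ 32. → (17, 32)

(17, 32)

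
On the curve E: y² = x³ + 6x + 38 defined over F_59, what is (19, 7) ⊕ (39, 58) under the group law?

(19, 7) + (39, 58). λ = (58 - 7)/(39 - 19) ≡ 51/20 mod 59. 20⁻¹ ≡ 3 (mod 59), so λ ≡ 35.
  x = λ² - 19 - 39 = 1225 - 58 ≡ 46; y = λ·(19 - 46) - 7 ≡ 51. → (46, 51)

(46, 51)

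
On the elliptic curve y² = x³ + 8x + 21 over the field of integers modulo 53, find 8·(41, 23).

(41, 30)

Write G = (41, 23).
Double-and-add on 8 = (1000)₂. Start with G = (41, 23) for the leading 1-bit.
double: tangent at (41, 23): λ = (3·41² + 8)/(2·23) ≡ 16/46. 46⁻¹ ≡ 15 (mod 53), so λ ≡ 16·15 ≡ 28.
  x = λ² - 41 - 41 = 784 - 82 ≡ 13; y = λ·(41 - 13) - 23 ≡ 19. → (13, 19)
double: tangent at (13, 19): λ = (3·13² + 8)/(2·19) ≡ 38/38. 38⁻¹ ≡ 7 (mod 53), so λ ≡ 38·7 ≡ 1.
  x = λ² - 13 - 13 = 1 - 26 ≡ 28; y = λ·(13 - 28) - 19 ≡ 19. → (28, 19)
double: tangent at (28, 19): λ = (3·28² + 8)/(2·19) ≡ 28/38. 38⁻¹ ≡ 7 (mod 53), so λ ≡ 28·7 ≡ 37.
  x = λ² - 28 - 28 = 1369 - 56 ≡ 41; y = λ·(28 - 41) - 19 ≡ 30. → (41, 30)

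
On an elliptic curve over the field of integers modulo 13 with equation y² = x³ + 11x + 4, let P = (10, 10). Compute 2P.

tangent at (10, 10): λ = (3·10² + 11)/(2·10) ≡ 12/7. 7⁻¹ ≡ 2 (mod 13) since 7·2 = 14 ≡ 1, so λ ≡ 12·2 ≡ 11.
  x = λ² - 10 - 10 = 121 - 20 ≡ 10; y = λ·(10 - 10) - 10 ≡ 3. → (10, 3)

(10, 3)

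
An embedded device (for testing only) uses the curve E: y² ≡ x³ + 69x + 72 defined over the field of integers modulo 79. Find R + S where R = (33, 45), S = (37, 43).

(29, 32)

(33, 45) + (37, 43). λ = (43 - 45)/(37 - 33) ≡ 77/4 mod 79. 4⁻¹ ≡ 20 (mod 79) since 4·20 = 80 ≡ 1, so λ ≡ 39.
  x = λ² - 33 - 37 = 1521 - 70 ≡ 29; y = λ·(33 - 29) - 45 ≡ 32. → (29, 32)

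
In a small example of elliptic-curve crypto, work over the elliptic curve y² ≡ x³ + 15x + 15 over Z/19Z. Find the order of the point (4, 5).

2P: tangent at (4, 5): λ = (3·4² + 15)/(2·5) ≡ 6/10. 10⁻¹ ≡ 2 (mod 19) since 10·2 = 20 ≡ 1, so λ ≡ 6·2 ≡ 12.
  x = λ² - 4 - 4 = 144 - 8 ≡ 3; y = λ·(4 - 3) - 5 ≡ 7. → (3, 7)
3P: (3, 7) + (4, 5). λ = (5 - 7)/(4 - 3) ≡ 17/1 mod 19. 1⁻¹ ≡ 1 (mod 19) since 1·1 = 1 ≡ 1, so λ ≡ 17.
  x = λ² - 3 - 4 = 289 - 7 ≡ 16; y = λ·(3 - 16) - 7 ≡ 0. → (16, 0)
4P: (16, 0) + (4, 5). λ = (5 - 0)/(4 - 16) ≡ 5/7 mod 19. 7⁻¹ ≡ 11 (mod 19) since 7·11 = 77 ≡ 1, so λ ≡ 17.
  x = λ² - 16 - 4 = 289 - 20 ≡ 3; y = λ·(16 - 3) - 0 ≡ 12. → (3, 12)
5P: (3, 12) + (4, 5). λ = (5 - 12)/(4 - 3) ≡ 12/1 mod 19. 1⁻¹ ≡ 1 (mod 19) since 1·1 = 1 ≡ 1, so λ ≡ 12.
  x = λ² - 3 - 4 = 144 - 7 ≡ 4; y = λ·(3 - 4) - 12 ≡ 14. → (4, 14)
6P: (4, 14) + (4, 5): same x and y₁ ≡ -y₂, so the sum is O.
6P = O, so the order is 6.

6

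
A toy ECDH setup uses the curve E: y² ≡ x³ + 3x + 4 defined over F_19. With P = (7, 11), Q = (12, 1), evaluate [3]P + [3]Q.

First 3P:
Repeated addition: build up to 3P.
2P: tangent at (7, 11): λ = (3·7² + 3)/(2·11) ≡ 17/3. 3⁻¹ ≡ 13 (mod 19) since 3·13 = 39 ≡ 1, so λ ≡ 17·13 ≡ 12.
  x = λ² - 7 - 7 = 144 - 14 ≡ 16; y = λ·(7 - 16) - 11 ≡ 14. → (16, 14)
3P: (16, 14) + (7, 11). λ = (11 - 14)/(7 - 16) ≡ 16/10 mod 19. 10⁻¹ ≡ 2 (mod 19) since 10·2 = 20 ≡ 1, so λ ≡ 13.
  x = λ² - 16 - 7 = 169 - 23 ≡ 13; y = λ·(16 - 13) - 14 ≡ 6. → (13, 6)
3P = (13, 6).
Next 3Q:
Repeated addition: build up to 3Q.
2Q: tangent at (12, 1): λ = (3·12² + 3)/(2·1) ≡ 17/2. 2⁻¹ ≡ 10 (mod 19), so λ ≡ 17·10 ≡ 18.
  x = λ² - 12 - 12 = 324 - 24 ≡ 15; y = λ·(12 - 15) - 1 ≡ 2. → (15, 2)
3Q: (15, 2) + (12, 1). λ = (1 - 2)/(12 - 15) ≡ 18/16 mod 19. 16⁻¹ ≡ 6 (mod 19) since 16·6 = 96 ≡ 1, so λ ≡ 13.
  x = λ² - 15 - 12 = 169 - 27 ≡ 9; y = λ·(15 - 9) - 2 ≡ 0. → (9, 0)
3Q = (9, 0).
Finally 3P + 3Q:
(13, 6) + (9, 0). λ = (0 - 6)/(9 - 13) ≡ 13/15 mod 19. 15⁻¹ ≡ 14 (mod 19), so λ ≡ 11.
  x = λ² - 13 - 9 = 121 - 22 ≡ 4; y = λ·(13 - 4) - 6 ≡ 17. → (4, 17)

(4, 17)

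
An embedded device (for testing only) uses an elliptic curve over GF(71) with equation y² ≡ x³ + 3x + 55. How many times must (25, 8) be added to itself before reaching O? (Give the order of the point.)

3

2P: tangent at (25, 8): λ = (3·25² + 3)/(2·8) ≡ 32/16. 16⁻¹ ≡ 40 (mod 71) since 16·40 = 640 ≡ 1, so λ ≡ 32·40 ≡ 2.
  x = λ² - 25 - 25 = 4 - 50 ≡ 25; y = λ·(25 - 25) - 8 ≡ 63. → (25, 63)
3P: (25, 63) + (25, 8): same x and y₁ ≡ -y₂, so the sum is O.
3P = O, so the order is 3.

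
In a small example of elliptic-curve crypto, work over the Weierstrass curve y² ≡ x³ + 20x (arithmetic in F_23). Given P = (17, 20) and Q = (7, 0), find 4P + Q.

(10, 2)

First 4P:
Double-and-add on 4 = (100)₂. Start with P = (17, 20) for the leading 1-bit.
double: tangent at (17, 20): λ = (3·17² + 20)/(2·20) ≡ 13/17. 17⁻¹ ≡ 19 (mod 23) since 17·19 = 323 ≡ 1, so λ ≡ 13·19 ≡ 17.
  x = λ² - 17 - 17 = 289 - 34 ≡ 2; y = λ·(17 - 2) - 20 ≡ 5. → (2, 5)
double: tangent at (2, 5): λ = (3·2² + 20)/(2·5) ≡ 9/10. 10⁻¹ ≡ 7 (mod 23) since 10·7 = 70 ≡ 1, so λ ≡ 9·7 ≡ 17.
  x = λ² - 2 - 2 = 289 - 4 ≡ 9; y = λ·(2 - 9) - 5 ≡ 14. → (9, 14)
4P = (9, 14).
Finally 4P + Q:
(9, 14) + (7, 0). λ = (0 - 14)/(7 - 9) ≡ 9/21 mod 23. 21⁻¹ ≡ 11 (mod 23), so λ ≡ 7.
  x = λ² - 9 - 7 = 49 - 16 ≡ 10; y = λ·(9 - 10) - 14 ≡ 2. → (10, 2)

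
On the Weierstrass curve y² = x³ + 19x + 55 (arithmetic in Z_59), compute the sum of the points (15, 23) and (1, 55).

(15, 23) + (1, 55). λ = (55 - 23)/(1 - 15) ≡ 32/45 mod 59. 45⁻¹ ≡ 21 (mod 59), so λ ≡ 23.
  x = λ² - 15 - 1 = 529 - 16 ≡ 41; y = λ·(15 - 41) - 23 ≡ 28. → (41, 28)

(41, 28)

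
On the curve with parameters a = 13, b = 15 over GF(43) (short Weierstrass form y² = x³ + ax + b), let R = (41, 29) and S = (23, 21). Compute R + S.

(41, 29) + (23, 21). λ = (21 - 29)/(23 - 41) ≡ 35/25 mod 43. 25⁻¹ ≡ 31 (mod 43) since 25·31 = 775 ≡ 1, so λ ≡ 10.
  x = λ² - 41 - 23 = 100 - 64 ≡ 36; y = λ·(41 - 36) - 29 ≡ 21. → (36, 21)

(36, 21)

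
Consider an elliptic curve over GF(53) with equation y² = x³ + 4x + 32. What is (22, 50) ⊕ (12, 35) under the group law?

(22, 50) + (12, 35). λ = (35 - 50)/(12 - 22) ≡ 38/43 mod 53. 43⁻¹ ≡ 37 (mod 53), so λ ≡ 28.
  x = λ² - 22 - 12 = 784 - 34 ≡ 8; y = λ·(22 - 8) - 50 ≡ 24. → (8, 24)

(8, 24)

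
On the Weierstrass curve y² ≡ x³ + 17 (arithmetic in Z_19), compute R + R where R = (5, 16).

(18, 4)

tangent at (5, 16): λ = (3·5² + 0)/(2·16) ≡ 18/13. 13⁻¹ ≡ 3 (mod 19) since 13·3 = 39 ≡ 1, so λ ≡ 18·3 ≡ 16.
  x = λ² - 5 - 5 = 256 - 10 ≡ 18; y = λ·(5 - 18) - 16 ≡ 4. → (18, 4)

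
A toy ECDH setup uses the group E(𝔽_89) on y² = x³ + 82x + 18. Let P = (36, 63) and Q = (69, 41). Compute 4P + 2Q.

First 4P:
Repeated addition: build up to 4P.
2P: tangent at (36, 63): λ = (3·36² + 82)/(2·63) ≡ 54/37. 37⁻¹ ≡ 77 (mod 89), so λ ≡ 54·77 ≡ 64.
  x = λ² - 36 - 36 = 4096 - 72 ≡ 19; y = λ·(36 - 19) - 63 ≡ 46. → (19, 46)
3P: (19, 46) + (36, 63). λ = (63 - 46)/(36 - 19) ≡ 17/17 mod 89. 17⁻¹ ≡ 21 (mod 89), so λ ≡ 1.
  x = λ² - 19 - 36 = 1 - 55 ≡ 35; y = λ·(19 - 35) - 46 ≡ 27. → (35, 27)
4P: (35, 27) + (36, 63). λ = (63 - 27)/(36 - 35) ≡ 36/1 mod 89. 1⁻¹ ≡ 1 (mod 89) since 1·1 = 1 ≡ 1, so λ ≡ 36.
  x = λ² - 35 - 36 = 1296 - 71 ≡ 68; y = λ·(35 - 68) - 27 ≡ 31. → (68, 31)
4P = (68, 31).
Next 2Q:
Repeated addition: build up to 2Q.
2Q: tangent at (69, 41): λ = (3·69² + 82)/(2·41) ≡ 36/82. 82⁻¹ ≡ 38 (mod 89) since 82·38 = 3116 ≡ 1, so λ ≡ 36·38 ≡ 33.
  x = λ² - 69 - 69 = 1089 - 138 ≡ 61; y = λ·(69 - 61) - 41 ≡ 45. → (61, 45)
2Q = (61, 45).
Finally 4P + 2Q:
(68, 31) + (61, 45). λ = (45 - 31)/(61 - 68) ≡ 14/82 mod 89. 82⁻¹ ≡ 38 (mod 89) since 82·38 = 3116 ≡ 1, so λ ≡ 87.
  x = λ² - 68 - 61 = 7569 - 129 ≡ 53; y = λ·(68 - 53) - 31 ≡ 28. → (53, 28)

(53, 28)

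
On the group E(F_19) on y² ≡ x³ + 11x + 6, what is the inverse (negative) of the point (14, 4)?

-(14, 4) = (14, -4 mod 19) = (14, 15).

(14, 15)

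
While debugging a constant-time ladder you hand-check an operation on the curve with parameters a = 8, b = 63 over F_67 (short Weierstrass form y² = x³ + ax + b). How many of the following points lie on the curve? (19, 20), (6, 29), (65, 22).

0

(19, 20): 20² ≡ 65, rhs ≡ 39 → off.
(6, 29): 29² ≡ 37, rhs ≡ 59 → off.
(65, 22): 22² ≡ 15, rhs ≡ 39 → off.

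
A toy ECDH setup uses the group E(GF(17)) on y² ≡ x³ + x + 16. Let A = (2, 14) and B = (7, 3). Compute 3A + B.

O

First 3A:
Repeated addition: build up to 3A.
2A: tangent at (2, 14): λ = (3·2² + 1)/(2·14) ≡ 13/11. 11⁻¹ ≡ 14 (mod 17), so λ ≡ 13·14 ≡ 12.
  x = λ² - 2 - 2 = 144 - 4 ≡ 4; y = λ·(2 - 4) - 14 ≡ 13. → (4, 13)
3A: (4, 13) + (2, 14). λ = (14 - 13)/(2 - 4) ≡ 1/15 mod 17. 15⁻¹ ≡ 8 (mod 17), so λ ≡ 8.
  x = λ² - 4 - 2 = 64 - 6 ≡ 7; y = λ·(4 - 7) - 13 ≡ 14. → (7, 14)
3A = (7, 14).
Finally 3A + B:
(7, 14) + (7, 3): same x and y₁ ≡ -y₂, so the sum is O.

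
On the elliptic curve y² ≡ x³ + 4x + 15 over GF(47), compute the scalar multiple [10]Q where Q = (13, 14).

(14, 18)

Repeated addition: build up to 10Q.
2Q: tangent at (13, 14): λ = (3·13² + 4)/(2·14) ≡ 41/28. 28⁻¹ ≡ 42 (mod 47), so λ ≡ 41·42 ≡ 30.
  x = λ² - 13 - 13 = 900 - 26 ≡ 28; y = λ·(13 - 28) - 14 ≡ 6. → (28, 6)
3Q: (28, 6) + (13, 14). λ = (14 - 6)/(13 - 28) ≡ 8/32 mod 47. 32⁻¹ ≡ 25 (mod 47), so λ ≡ 12.
  x = λ² - 28 - 13 = 144 - 41 ≡ 9; y = λ·(28 - 9) - 6 ≡ 34. → (9, 34)
4Q: (9, 34) + (13, 14). λ = (14 - 34)/(13 - 9) ≡ 27/4 mod 47. 4⁻¹ ≡ 12 (mod 47), so λ ≡ 42.
  x = λ² - 9 - 13 = 1764 - 22 ≡ 3; y = λ·(9 - 3) - 34 ≡ 30. → (3, 30)
5Q: (3, 30) + (13, 14). λ = (14 - 30)/(13 - 3) ≡ 31/10 mod 47. 10⁻¹ ≡ 33 (mod 47), so λ ≡ 36.
  x = λ² - 3 - 13 = 1296 - 16 ≡ 11; y = λ·(3 - 11) - 30 ≡ 11. → (11, 11)
6Q: (11, 11) + (13, 14). λ = (14 - 11)/(13 - 11) ≡ 3/2 mod 47. 2⁻¹ ≡ 24 (mod 47), so λ ≡ 25.
  x = λ² - 11 - 13 = 625 - 24 ≡ 37; y = λ·(11 - 37) - 11 ≡ 44. → (37, 44)
7Q: (37, 44) + (13, 14). λ = (14 - 44)/(13 - 37) ≡ 17/23 mod 47. 23⁻¹ ≡ 45 (mod 47) since 23·45 = 1035 ≡ 1, so λ ≡ 13.
  x = λ² - 37 - 13 = 169 - 50 ≡ 25; y = λ·(37 - 25) - 44 ≡ 18. → (25, 18)
8Q: (25, 18) + (13, 14). λ = (14 - 18)/(13 - 25) ≡ 43/35 mod 47. 35⁻¹ ≡ 43 (mod 47), so λ ≡ 16.
  x = λ² - 25 - 13 = 256 - 38 ≡ 30; y = λ·(25 - 30) - 18 ≡ 43. → (30, 43)
9Q: (30, 43) + (13, 14). λ = (14 - 43)/(13 - 30) ≡ 18/30 mod 47. 30⁻¹ ≡ 11 (mod 47), so λ ≡ 10.
  x = λ² - 30 - 13 = 100 - 43 ≡ 10; y = λ·(30 - 10) - 43 ≡ 16. → (10, 16)
10Q: (10, 16) + (13, 14). λ = (14 - 16)/(13 - 10) ≡ 45/3 mod 47. 3⁻¹ ≡ 16 (mod 47) since 3·16 = 48 ≡ 1, so λ ≡ 15.
  x = λ² - 10 - 13 = 225 - 23 ≡ 14; y = λ·(10 - 14) - 16 ≡ 18. → (14, 18)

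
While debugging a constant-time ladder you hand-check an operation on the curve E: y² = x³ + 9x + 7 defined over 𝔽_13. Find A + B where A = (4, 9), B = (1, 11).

(4, 9) + (1, 11). λ = (11 - 9)/(1 - 4) ≡ 2/10 mod 13. 10⁻¹ ≡ 4 (mod 13), so λ ≡ 8.
  x = λ² - 4 - 1 = 64 - 5 ≡ 7; y = λ·(4 - 7) - 9 ≡ 6. → (7, 6)

(7, 6)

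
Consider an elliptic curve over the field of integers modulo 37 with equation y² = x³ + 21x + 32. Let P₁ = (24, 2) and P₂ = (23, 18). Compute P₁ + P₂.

(24, 2) + (23, 18). λ = (18 - 2)/(23 - 24) ≡ 16/36 mod 37. 36⁻¹ ≡ 36 (mod 37), so λ ≡ 21.
  x = λ² - 24 - 23 = 441 - 47 ≡ 24; y = λ·(24 - 24) - 2 ≡ 35. → (24, 35)

(24, 35)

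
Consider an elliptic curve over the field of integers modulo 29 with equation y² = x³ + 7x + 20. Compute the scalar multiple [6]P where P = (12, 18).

(2, 10)

Double-and-add on 6 = (110)₂. Start with P = (12, 18) for the leading 1-bit.
double: tangent at (12, 18): λ = (3·12² + 7)/(2·18) ≡ 4/7. 7⁻¹ ≡ 25 (mod 29) since 7·25 = 175 ≡ 1, so λ ≡ 4·25 ≡ 13.
  x = λ² - 12 - 12 = 169 - 24 ≡ 0; y = λ·(12 - 0) - 18 ≡ 22. → (0, 22)
add P: (0, 22) + (12, 18). λ = (18 - 22)/(12 - 0) ≡ 25/12 mod 29. 12⁻¹ ≡ 17 (mod 29) since 12·17 = 204 ≡ 1, so λ ≡ 19.
  x = λ² - 0 - 12 = 361 - 12 ≡ 1; y = λ·(0 - 1) - 22 ≡ 17. → (1, 17)
double: tangent at (1, 17): λ = (3·1² + 7)/(2·17) ≡ 10/5. 5⁻¹ ≡ 6 (mod 29) since 5·6 = 30 ≡ 1, so λ ≡ 10·6 ≡ 2.
  x = λ² - 1 - 1 = 4 - 2 ≡ 2; y = λ·(1 - 2) - 17 ≡ 10. → (2, 10)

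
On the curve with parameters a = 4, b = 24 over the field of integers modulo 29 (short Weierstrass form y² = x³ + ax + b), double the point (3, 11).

tangent at (3, 11): λ = (3·3² + 4)/(2·11) ≡ 2/22. 22⁻¹ ≡ 4 (mod 29), so λ ≡ 2·4 ≡ 8.
  x = λ² - 3 - 3 = 64 - 6 ≡ 0; y = λ·(3 - 0) - 11 ≡ 13. → (0, 13)

(0, 13)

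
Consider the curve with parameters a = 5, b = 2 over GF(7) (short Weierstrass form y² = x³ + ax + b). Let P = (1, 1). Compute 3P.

Repeated addition: build up to 3P.
2P: tangent at (1, 1): λ = (3·1² + 5)/(2·1) ≡ 1/2. 2⁻¹ ≡ 4 (mod 7), so λ ≡ 1·4 ≡ 4.
  x = λ² - 1 - 1 = 16 - 2 ≡ 0; y = λ·(1 - 0) - 1 ≡ 3. → (0, 3)
3P: (0, 3) + (1, 1). λ = (1 - 3)/(1 - 0) ≡ 5/1 mod 7. 1⁻¹ ≡ 1 (mod 7) since 1·1 = 1 ≡ 1, so λ ≡ 5.
  x = λ² - 0 - 1 = 25 - 1 ≡ 3; y = λ·(0 - 3) - 3 ≡ 3. → (3, 3)

(3, 3)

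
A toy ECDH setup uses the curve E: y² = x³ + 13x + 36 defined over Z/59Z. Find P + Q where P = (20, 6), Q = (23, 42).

(42, 25)

(20, 6) + (23, 42). λ = (42 - 6)/(23 - 20) ≡ 36/3 mod 59. 3⁻¹ ≡ 20 (mod 59), so λ ≡ 12.
  x = λ² - 20 - 23 = 144 - 43 ≡ 42; y = λ·(20 - 42) - 6 ≡ 25. → (42, 25)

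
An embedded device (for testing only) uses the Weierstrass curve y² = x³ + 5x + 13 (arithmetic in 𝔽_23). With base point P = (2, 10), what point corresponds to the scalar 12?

(2, 10)

Repeated addition: build up to 12P.
2P: tangent at (2, 10): λ = (3·2² + 5)/(2·10) ≡ 17/20. 20⁻¹ ≡ 15 (mod 23), so λ ≡ 17·15 ≡ 2.
  x = λ² - 2 - 2 = 4 - 4 ≡ 0; y = λ·(2 - 0) - 10 ≡ 17. → (0, 17)
3P: (0, 17) + (2, 10). λ = (10 - 17)/(2 - 0) ≡ 16/2 mod 23. 2⁻¹ ≡ 12 (mod 23) since 2·12 = 24 ≡ 1, so λ ≡ 8.
  x = λ² - 0 - 2 = 64 - 2 ≡ 16; y = λ·(0 - 16) - 17 ≡ 16. → (16, 16)
4P: (16, 16) + (2, 10). λ = (10 - 16)/(2 - 16) ≡ 17/9 mod 23. 9⁻¹ ≡ 18 (mod 23) since 9·18 = 162 ≡ 1, so λ ≡ 7.
  x = λ² - 16 - 2 = 49 - 18 ≡ 8; y = λ·(16 - 8) - 16 ≡ 17. → (8, 17)
5P: (8, 17) + (2, 10). λ = (10 - 17)/(2 - 8) ≡ 16/17 mod 23. 17⁻¹ ≡ 19 (mod 23), so λ ≡ 5.
  x = λ² - 8 - 2 = 25 - 10 ≡ 15; y = λ·(8 - 15) - 17 ≡ 17. → (15, 17)
6P: (15, 17) + (2, 10). λ = (10 - 17)/(2 - 15) ≡ 16/10 mod 23. 10⁻¹ ≡ 7 (mod 23), so λ ≡ 20.
  x = λ² - 15 - 2 = 400 - 17 ≡ 15; y = λ·(15 - 15) - 17 ≡ 6. → (15, 6)
7P: (15, 6) + (2, 10). λ = (10 - 6)/(2 - 15) ≡ 4/10 mod 23. 10⁻¹ ≡ 7 (mod 23) since 10·7 = 70 ≡ 1, so λ ≡ 5.
  x = λ² - 15 - 2 = 25 - 17 ≡ 8; y = λ·(15 - 8) - 6 ≡ 6. → (8, 6)
8P: (8, 6) + (2, 10). λ = (10 - 6)/(2 - 8) ≡ 4/17 mod 23. 17⁻¹ ≡ 19 (mod 23) since 17·19 = 323 ≡ 1, so λ ≡ 7.
  x = λ² - 8 - 2 = 49 - 10 ≡ 16; y = λ·(8 - 16) - 6 ≡ 7. → (16, 7)
9P: (16, 7) + (2, 10). λ = (10 - 7)/(2 - 16) ≡ 3/9 mod 23. 9⁻¹ ≡ 18 (mod 23) since 9·18 = 162 ≡ 1, so λ ≡ 8.
  x = λ² - 16 - 2 = 64 - 18 ≡ 0; y = λ·(16 - 0) - 7 ≡ 6. → (0, 6)
10P: (0, 6) + (2, 10). λ = (10 - 6)/(2 - 0) ≡ 4/2 mod 23. 2⁻¹ ≡ 12 (mod 23), so λ ≡ 2.
  x = λ² - 0 - 2 = 4 - 2 ≡ 2; y = λ·(0 - 2) - 6 ≡ 13. → (2, 13)
11P: (2, 13) + (2, 10): same x and y₁ ≡ -y₂, so the sum is the point at infinity.
12P: the point at infinity + (2, 10) = (2, 10) (identity).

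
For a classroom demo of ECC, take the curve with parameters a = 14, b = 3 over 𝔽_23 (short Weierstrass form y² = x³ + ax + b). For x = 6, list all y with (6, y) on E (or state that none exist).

2, 21

x³ + 14x + 3 = 303 ≡ 4 (mod 23).
Square roots of 4 mod 23: 2 and 21 (since 2² = 4 ≡ 4).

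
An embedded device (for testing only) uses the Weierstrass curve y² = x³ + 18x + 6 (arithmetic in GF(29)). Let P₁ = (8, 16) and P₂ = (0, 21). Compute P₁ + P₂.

(8, 16) + (0, 21). λ = (21 - 16)/(0 - 8) ≡ 5/21 mod 29. 21⁻¹ ≡ 18 (mod 29), so λ ≡ 3.
  x = λ² - 8 - 0 = 9 - 8 ≡ 1; y = λ·(8 - 1) - 16 ≡ 5. → (1, 5)

(1, 5)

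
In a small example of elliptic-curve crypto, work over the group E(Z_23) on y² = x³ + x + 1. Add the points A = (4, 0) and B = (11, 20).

(4, 0) + (11, 20). λ = (20 - 0)/(11 - 4) ≡ 20/7 mod 23. 7⁻¹ ≡ 10 (mod 23) since 7·10 = 70 ≡ 1, so λ ≡ 16.
  x = λ² - 4 - 11 = 256 - 15 ≡ 11; y = λ·(4 - 11) - 0 ≡ 3. → (11, 3)

(11, 3)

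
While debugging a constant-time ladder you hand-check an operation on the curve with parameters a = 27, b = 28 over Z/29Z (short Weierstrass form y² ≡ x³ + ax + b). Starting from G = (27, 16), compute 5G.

Double-and-add on 5 = (101)₂. Start with G = (27, 16) for the leading 1-bit.
double: tangent at (27, 16): λ = (3·27² + 27)/(2·16) ≡ 10/3. 3⁻¹ ≡ 10 (mod 29), so λ ≡ 10·10 ≡ 13.
  x = λ² - 27 - 27 = 169 - 54 ≡ 28; y = λ·(27 - 28) - 16 ≡ 0. → (28, 0)
double: (28, 0) + (28, 0): same x and y₁ ≡ -y₂, so the sum is ∞.
add G: ∞ + (27, 16) = (27, 16) (identity).

(27, 16)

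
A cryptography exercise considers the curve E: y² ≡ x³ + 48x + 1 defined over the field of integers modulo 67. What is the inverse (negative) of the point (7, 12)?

-(7, 12) = (7, -12 mod 67) = (7, 55).

(7, 55)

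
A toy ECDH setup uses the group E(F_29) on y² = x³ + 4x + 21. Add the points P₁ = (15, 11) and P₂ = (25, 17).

(23, 19)

(15, 11) + (25, 17). λ = (17 - 11)/(25 - 15) ≡ 6/10 mod 29. 10⁻¹ ≡ 3 (mod 29), so λ ≡ 18.
  x = λ² - 15 - 25 = 324 - 40 ≡ 23; y = λ·(15 - 23) - 11 ≡ 19. → (23, 19)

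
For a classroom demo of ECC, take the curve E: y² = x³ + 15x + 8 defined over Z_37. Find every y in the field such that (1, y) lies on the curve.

x³ + 15x + 8 = 24 ≡ 24 (mod 37).
24 is a non-residue mod 37; no y exists.

none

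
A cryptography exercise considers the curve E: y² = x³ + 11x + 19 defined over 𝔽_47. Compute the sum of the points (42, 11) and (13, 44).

(42, 11) + (13, 44). λ = (44 - 11)/(13 - 42) ≡ 33/18 mod 47. 18⁻¹ ≡ 34 (mod 47), so λ ≡ 41.
  x = λ² - 42 - 13 = 1681 - 55 ≡ 28; y = λ·(42 - 28) - 11 ≡ 46. → (28, 46)

(28, 46)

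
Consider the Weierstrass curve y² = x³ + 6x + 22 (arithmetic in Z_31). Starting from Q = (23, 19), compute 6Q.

(19, 12)

Repeated addition: build up to 6Q.
2Q: tangent at (23, 19): λ = (3·23² + 6)/(2·19) ≡ 12/7. 7⁻¹ ≡ 9 (mod 31), so λ ≡ 12·9 ≡ 15.
  x = λ² - 23 - 23 = 225 - 46 ≡ 24; y = λ·(23 - 24) - 19 ≡ 28. → (24, 28)
3Q: (24, 28) + (23, 19). λ = (19 - 28)/(23 - 24) ≡ 22/30 mod 31. 30⁻¹ ≡ 30 (mod 31), so λ ≡ 9.
  x = λ² - 24 - 23 = 81 - 47 ≡ 3; y = λ·(24 - 3) - 28 ≡ 6. → (3, 6)
4Q: (3, 6) + (23, 19). λ = (19 - 6)/(23 - 3) ≡ 13/20 mod 31. 20⁻¹ ≡ 14 (mod 31), so λ ≡ 27.
  x = λ² - 3 - 23 = 729 - 26 ≡ 21; y = λ·(3 - 21) - 6 ≡ 4. → (21, 4)
5Q: (21, 4) + (23, 19). λ = (19 - 4)/(23 - 21) ≡ 15/2 mod 31. 2⁻¹ ≡ 16 (mod 31) since 2·16 = 32 ≡ 1, so λ ≡ 23.
  x = λ² - 21 - 23 = 529 - 44 ≡ 20; y = λ·(21 - 20) - 4 ≡ 19. → (20, 19)
6Q: (20, 19) + (23, 19). λ = (19 - 19)/(23 - 20) ≡ 0/3 mod 31. 3⁻¹ ≡ 21 (mod 31), so λ ≡ 0.
  x = λ² - 20 - 23 = 0 - 43 ≡ 19; y = λ·(20 - 19) - 19 ≡ 12. → (19, 12)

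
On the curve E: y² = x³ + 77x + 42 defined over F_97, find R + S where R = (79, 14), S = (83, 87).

(79, 14) + (83, 87). λ = (87 - 14)/(83 - 79) ≡ 73/4 mod 97. 4⁻¹ ≡ 73 (mod 97) since 4·73 = 292 ≡ 1, so λ ≡ 91.
  x = λ² - 79 - 83 = 8281 - 162 ≡ 68; y = λ·(79 - 68) - 14 ≡ 17. → (68, 17)

(68, 17)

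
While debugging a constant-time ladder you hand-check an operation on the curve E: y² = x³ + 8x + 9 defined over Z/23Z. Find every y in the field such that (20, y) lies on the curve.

2, 21

x³ + 8x + 9 = 8169 ≡ 4 (mod 23).
Square roots of 4 mod 23: 2 and 21 (since 2² = 4 ≡ 4).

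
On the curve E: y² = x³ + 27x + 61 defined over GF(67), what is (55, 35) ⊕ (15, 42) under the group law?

(55, 35) + (15, 42). λ = (42 - 35)/(15 - 55) ≡ 7/27 mod 67. 27⁻¹ ≡ 5 (mod 67), so λ ≡ 35.
  x = λ² - 55 - 15 = 1225 - 70 ≡ 16; y = λ·(55 - 16) - 35 ≡ 57. → (16, 57)

(16, 57)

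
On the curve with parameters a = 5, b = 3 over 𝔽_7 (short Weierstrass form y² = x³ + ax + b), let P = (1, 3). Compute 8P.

(6, 2)

Repeated addition: build up to 8P.
2P: tangent at (1, 3): λ = (3·1² + 5)/(2·3) ≡ 1/6. 6⁻¹ ≡ 6 (mod 7), so λ ≡ 1·6 ≡ 6.
  x = λ² - 1 - 1 = 36 - 2 ≡ 6; y = λ·(1 - 6) - 3 ≡ 2. → (6, 2)
3P: (6, 2) + (1, 3). λ = (3 - 2)/(1 - 6) ≡ 1/2 mod 7. 2⁻¹ ≡ 4 (mod 7) since 2·4 = 8 ≡ 1, so λ ≡ 4.
  x = λ² - 6 - 1 = 16 - 7 ≡ 2; y = λ·(6 - 2) - 2 ≡ 0. → (2, 0)
4P: (2, 0) + (1, 3). λ = (3 - 0)/(1 - 2) ≡ 3/6 mod 7. 6⁻¹ ≡ 6 (mod 7), so λ ≡ 4.
  x = λ² - 2 - 1 = 16 - 3 ≡ 6; y = λ·(2 - 6) - 0 ≡ 5. → (6, 5)
5P: (6, 5) + (1, 3). λ = (3 - 5)/(1 - 6) ≡ 5/2 mod 7. 2⁻¹ ≡ 4 (mod 7), so λ ≡ 6.
  x = λ² - 6 - 1 = 36 - 7 ≡ 1; y = λ·(6 - 1) - 5 ≡ 4. → (1, 4)
6P: (1, 4) + (1, 3): same x and y₁ ≡ -y₂, so the sum is 𝒪.
7P: 𝒪 + (1, 3) = (1, 3) (identity).
8P: tangent at (1, 3): λ = (3·1² + 5)/(2·3) ≡ 1/6. 6⁻¹ ≡ 6 (mod 7), so λ ≡ 1·6 ≡ 6.
  x = λ² - 1 - 1 = 36 - 2 ≡ 6; y = λ·(1 - 6) - 3 ≡ 2. → (6, 2)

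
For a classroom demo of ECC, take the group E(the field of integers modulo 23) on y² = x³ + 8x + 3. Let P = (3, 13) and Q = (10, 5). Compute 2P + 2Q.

First 2P:
Repeated addition: build up to 2P.
2P: tangent at (3, 13): λ = (3·3² + 8)/(2·13) ≡ 12/3. 3⁻¹ ≡ 8 (mod 23), so λ ≡ 12·8 ≡ 4.
  x = λ² - 3 - 3 = 16 - 6 ≡ 10; y = λ·(3 - 10) - 13 ≡ 5. → (10, 5)
2P = (10, 5).
Next 2Q:
Repeated addition: build up to 2Q.
2Q: tangent at (10, 5): λ = (3·10² + 8)/(2·5) ≡ 9/10. 10⁻¹ ≡ 7 (mod 23) since 10·7 = 70 ≡ 1, so λ ≡ 9·7 ≡ 17.
  x = λ² - 10 - 10 = 289 - 20 ≡ 16; y = λ·(10 - 16) - 5 ≡ 8. → (16, 8)
2Q = (16, 8).
Finally 2P + 2Q:
(10, 5) + (16, 8). λ = (8 - 5)/(16 - 10) ≡ 3/6 mod 23. 6⁻¹ ≡ 4 (mod 23), so λ ≡ 12.
  x = λ² - 10 - 16 = 144 - 26 ≡ 3; y = λ·(10 - 3) - 5 ≡ 10. → (3, 10)

(3, 10)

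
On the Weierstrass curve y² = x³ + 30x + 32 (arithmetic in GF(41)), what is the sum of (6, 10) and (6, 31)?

O

The two points share x = 6 and their y-coordinates satisfy 10 + 31 ≡ 0 (mod 41), so they are inverses. Their sum is the point at infinity.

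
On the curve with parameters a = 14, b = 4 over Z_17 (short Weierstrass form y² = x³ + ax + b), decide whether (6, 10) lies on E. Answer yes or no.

yes

y² = 10² ≡ 15; x³ + 14x + 4 = 304 ≡ 15 (mod 17). 15 = 15.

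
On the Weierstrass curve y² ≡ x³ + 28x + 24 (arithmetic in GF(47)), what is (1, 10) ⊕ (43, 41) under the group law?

(1, 10) + (43, 41). λ = (41 - 10)/(43 - 1) ≡ 31/42 mod 47. 42⁻¹ ≡ 28 (mod 47), so λ ≡ 22.
  x = λ² - 1 - 43 = 484 - 44 ≡ 17; y = λ·(1 - 17) - 10 ≡ 14. → (17, 14)

(17, 14)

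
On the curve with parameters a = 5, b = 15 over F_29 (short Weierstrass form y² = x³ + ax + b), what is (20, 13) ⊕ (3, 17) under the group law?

(19, 26)

(20, 13) + (3, 17). λ = (17 - 13)/(3 - 20) ≡ 4/12 mod 29. 12⁻¹ ≡ 17 (mod 29) since 12·17 = 204 ≡ 1, so λ ≡ 10.
  x = λ² - 20 - 3 = 100 - 23 ≡ 19; y = λ·(20 - 19) - 13 ≡ 26. → (19, 26)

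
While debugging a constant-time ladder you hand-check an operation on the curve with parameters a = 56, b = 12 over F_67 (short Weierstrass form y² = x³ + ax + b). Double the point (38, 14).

(27, 54)

tangent at (38, 14): λ = (3·38² + 56)/(2·14) ≡ 33/28. 28⁻¹ ≡ 12 (mod 67), so λ ≡ 33·12 ≡ 61.
  x = λ² - 38 - 38 = 3721 - 76 ≡ 27; y = λ·(38 - 27) - 14 ≡ 54. → (27, 54)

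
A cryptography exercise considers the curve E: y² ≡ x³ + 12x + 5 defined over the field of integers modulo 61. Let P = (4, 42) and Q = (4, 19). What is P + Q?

The two points share x = 4 and their y-coordinates satisfy 42 + 19 ≡ 0 (mod 61), so they are inverses. Their sum is O.

O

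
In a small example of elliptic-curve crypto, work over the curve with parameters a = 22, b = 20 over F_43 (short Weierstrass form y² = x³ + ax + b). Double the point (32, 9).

tangent at (32, 9): λ = (3·32² + 22)/(2·9) ≡ 41/18. 18⁻¹ ≡ 12 (mod 43), so λ ≡ 41·12 ≡ 19.
  x = λ² - 32 - 32 = 361 - 64 ≡ 39; y = λ·(32 - 39) - 9 ≡ 30. → (39, 30)

(39, 30)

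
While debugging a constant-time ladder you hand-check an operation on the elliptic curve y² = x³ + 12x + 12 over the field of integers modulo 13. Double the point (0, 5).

tangent at (0, 5): λ = (3·0² + 12)/(2·5) ≡ 12/10. 10⁻¹ ≡ 4 (mod 13) since 10·4 = 40 ≡ 1, so λ ≡ 12·4 ≡ 9.
  x = λ² - 0 - 0 = 81 - 0 ≡ 3; y = λ·(0 - 3) - 5 ≡ 7. → (3, 7)

(3, 7)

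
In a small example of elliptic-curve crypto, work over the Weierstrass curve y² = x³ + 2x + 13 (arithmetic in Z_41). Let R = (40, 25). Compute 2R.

tangent at (40, 25): λ = (3·40² + 2)/(2·25) ≡ 5/9. 9⁻¹ ≡ 32 (mod 41), so λ ≡ 5·32 ≡ 37.
  x = λ² - 40 - 40 = 1369 - 80 ≡ 18; y = λ·(40 - 18) - 25 ≡ 10. → (18, 10)

(18, 10)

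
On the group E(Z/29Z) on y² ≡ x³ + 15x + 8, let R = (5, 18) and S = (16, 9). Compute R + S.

(5, 18) + (16, 9). λ = (9 - 18)/(16 - 5) ≡ 20/11 mod 29. 11⁻¹ ≡ 8 (mod 29), so λ ≡ 15.
  x = λ² - 5 - 16 = 225 - 21 ≡ 1; y = λ·(5 - 1) - 18 ≡ 13. → (1, 13)

(1, 13)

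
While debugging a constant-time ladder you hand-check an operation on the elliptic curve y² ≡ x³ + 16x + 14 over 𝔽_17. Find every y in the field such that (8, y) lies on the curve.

x³ + 16x + 14 = 654 ≡ 8 (mod 17).
Square roots of 8 mod 17: 5 and 12 (since 5² = 25 ≡ 8).

5, 12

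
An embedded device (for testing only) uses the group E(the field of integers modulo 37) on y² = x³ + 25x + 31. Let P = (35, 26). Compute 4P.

Double-and-add on 4 = (100)₂. Start with P = (35, 26) for the leading 1-bit.
double: tangent at (35, 26): λ = (3·35² + 25)/(2·26) ≡ 0/15. 15⁻¹ ≡ 5 (mod 37), so λ ≡ 0·5 ≡ 0.
  x = λ² - 35 - 35 = 0 - 70 ≡ 4; y = λ·(35 - 4) - 26 ≡ 11. → (4, 11)
double: tangent at (4, 11): λ = (3·4² + 25)/(2·11) ≡ 36/22. 22⁻¹ ≡ 32 (mod 37), so λ ≡ 36·32 ≡ 5.
  x = λ² - 4 - 4 = 25 - 8 ≡ 17; y = λ·(4 - 17) - 11 ≡ 35. → (17, 35)

(17, 35)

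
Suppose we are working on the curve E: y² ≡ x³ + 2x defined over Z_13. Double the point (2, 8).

tangent at (2, 8): λ = (3·2² + 2)/(2·8) ≡ 1/3. 3⁻¹ ≡ 9 (mod 13), so λ ≡ 1·9 ≡ 9.
  x = λ² - 2 - 2 = 81 - 4 ≡ 12; y = λ·(2 - 12) - 8 ≡ 6. → (12, 6)

(12, 6)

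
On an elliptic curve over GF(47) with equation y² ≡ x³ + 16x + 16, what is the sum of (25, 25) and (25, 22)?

O

The two points share x = 25 and their y-coordinates satisfy 25 + 22 ≡ 0 (mod 47), so they are inverses. Their sum is O.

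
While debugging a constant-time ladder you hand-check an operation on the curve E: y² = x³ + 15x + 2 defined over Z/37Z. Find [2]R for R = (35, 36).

tangent at (35, 36): λ = (3·35² + 15)/(2·36) ≡ 27/35. 35⁻¹ ≡ 18 (mod 37) since 35·18 = 630 ≡ 1, so λ ≡ 27·18 ≡ 5.
  x = λ² - 35 - 35 = 25 - 70 ≡ 29; y = λ·(35 - 29) - 36 ≡ 31. → (29, 31)

(29, 31)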